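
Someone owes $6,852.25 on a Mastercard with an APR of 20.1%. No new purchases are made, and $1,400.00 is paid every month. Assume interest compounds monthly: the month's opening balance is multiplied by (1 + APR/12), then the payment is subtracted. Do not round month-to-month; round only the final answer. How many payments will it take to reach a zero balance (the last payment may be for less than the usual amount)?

6 payments

Monthly rate r = 20.1%/12 = 1.675% = 0.01675.
Recurrence: B ← B·(1+r) − $1,400.00.
Month 1: interest $114.78; balance after payment $5,567.03.
Month 2: interest $93.25; balance after payment $4,260.27.
Month 3: interest $71.36; balance after payment $2,931.63.
Month 4: interest $49.10; balance after payment $1,580.74.
Month 5: interest $26.48; balance after payment $207.21.
Month 6: interest $3.47; balance after payment $0.00.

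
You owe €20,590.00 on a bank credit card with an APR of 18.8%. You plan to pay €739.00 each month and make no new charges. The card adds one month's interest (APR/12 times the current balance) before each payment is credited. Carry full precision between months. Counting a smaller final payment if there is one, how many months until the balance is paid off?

Monthly rate r = 18.8%/12 = 1.56667% = 0.0156667.
Recurrence: B ← B·(1+r) − €739.00.
Month 1: interest €322.58; balance after payment €20,173.58.
Month 2: interest €316.05; balance after payment €19,750.63.
Closed form: n = −ln(1 − rB₀/P)/ln(1+r) = −ln(0.5635)/ln(1.01567) ≈ 36.899, so the balance reaches zero during payment 37.

37 months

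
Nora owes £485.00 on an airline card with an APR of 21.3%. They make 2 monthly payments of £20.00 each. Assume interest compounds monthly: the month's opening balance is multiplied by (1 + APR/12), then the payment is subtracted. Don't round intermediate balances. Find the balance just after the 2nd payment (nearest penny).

Monthly rate r = 21.3%/12 = 1.775% = 0.01775.
Each month: B ← B·(1+r) − £20.00.
Month 1: interest £8.61; balance after payment £473.61.
Month 2: interest £8.41; balance after payment £462.02.

£462.02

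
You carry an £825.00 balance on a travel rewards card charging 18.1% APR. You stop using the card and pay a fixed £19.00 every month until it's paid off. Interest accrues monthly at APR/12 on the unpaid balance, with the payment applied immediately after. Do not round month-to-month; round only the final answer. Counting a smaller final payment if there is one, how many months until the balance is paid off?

Monthly rate r = 18.1%/12 = 1.50833% = 0.0150833.
Recurrence: B ← B·(1+r) − £19.00.
Month 1: interest £12.44; balance after payment £818.44.
Month 2: interest £12.34; balance after payment £811.79.
Closed form: n = −ln(1 − rB₀/P)/ln(1+r) = −ln(0.34507)/ln(1.01508) ≈ 71.073, so the balance reaches zero during payment 72.

72 payments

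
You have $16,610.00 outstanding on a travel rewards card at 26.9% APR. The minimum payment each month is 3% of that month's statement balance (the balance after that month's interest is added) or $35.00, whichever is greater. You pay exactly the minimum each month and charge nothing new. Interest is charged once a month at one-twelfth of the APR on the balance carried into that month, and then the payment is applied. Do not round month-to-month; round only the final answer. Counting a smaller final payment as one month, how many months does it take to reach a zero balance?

383 months

Monthly rate r = 26.9%/12 = 2.24167% = 0.0224167.
While 3% of the post-interest balance exceeds $35.00, each month B ← (B·(1+r))·(1 − 0.03), i.e. B shrinks by the factor (1+r)·0.97 = 0.99174.
This holds for months 1–324. Entering month 325 the balance is $1,132.03; 3% of the post-interest balance is now below $35.00, so the flat $35.00 minimum applies from here.
From month 325 a fixed $35.00 at rate r clears $1,132.03 in 59 more payments. Total: 324 + 59 = 383 months.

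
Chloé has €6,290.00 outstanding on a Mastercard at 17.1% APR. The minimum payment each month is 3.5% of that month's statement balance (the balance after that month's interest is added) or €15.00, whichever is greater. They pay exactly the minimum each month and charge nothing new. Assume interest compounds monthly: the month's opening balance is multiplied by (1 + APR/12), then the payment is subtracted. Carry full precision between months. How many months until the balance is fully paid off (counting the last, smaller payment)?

Monthly rate r = 17.1%/12 = 1.425% = 0.01425.
While 3.5% of the post-interest balance exceeds €15.00, each month B ← (B·(1+r))·(1 − 0.035), i.e. B shrinks by the factor (1+r)·0.965 = 0.97875.
This holds for months 1–126. Entering month 127 the balance is €420.11; 3.5% of the post-interest balance is now below €15.00, so the flat €15.00 minimum applies from here.
From month 127 a fixed €15.00 at rate r clears €420.11 in 36 more payments. Total: 126 + 36 = 162 months.

162 months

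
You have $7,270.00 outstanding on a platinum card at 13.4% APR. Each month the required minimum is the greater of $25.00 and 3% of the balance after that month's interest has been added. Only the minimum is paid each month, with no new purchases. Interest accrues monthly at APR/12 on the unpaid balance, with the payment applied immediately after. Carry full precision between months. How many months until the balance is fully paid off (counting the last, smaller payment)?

Monthly rate r = 13.4%/12 = 1.11667% = 0.0111667.
While 3% of the post-interest balance exceeds $25.00, each month B ← (B·(1+r))·(1 − 0.03), i.e. B shrinks by the factor (1+r)·0.97 = 0.98083.
This holds for months 1–113. Entering month 114 the balance is $816.04; 3% of the post-interest balance is now below $25.00, so the flat $25.00 minimum applies from here.
From month 114 a fixed $25.00 at rate r clears $816.04 in 41 more payments. Total: 113 + 41 = 154 months.

154 months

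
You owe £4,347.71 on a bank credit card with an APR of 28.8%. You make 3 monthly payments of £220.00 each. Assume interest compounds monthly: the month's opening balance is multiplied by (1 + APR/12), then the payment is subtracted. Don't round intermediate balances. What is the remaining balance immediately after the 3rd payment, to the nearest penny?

Monthly rate r = 28.8%/12 = 2.4% = 0.024.
Each month: B ← B·(1+r) − £220.00.
Month 1: interest £104.35; balance after payment £4,232.06.
Month 2: interest £101.57; balance after payment £4,113.62.
Month 3: interest £98.73; balance after payment £3,992.35.

£3,992.35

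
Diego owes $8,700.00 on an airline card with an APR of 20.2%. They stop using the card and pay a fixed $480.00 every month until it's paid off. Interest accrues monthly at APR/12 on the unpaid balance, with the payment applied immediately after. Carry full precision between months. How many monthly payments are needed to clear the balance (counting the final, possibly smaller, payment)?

Monthly rate r = 20.2%/12 = 1.68333% = 0.0168333.
Recurrence: B ← B·(1+r) − $480.00.
Month 1: interest $146.45; balance after payment $8,366.45.
Month 2: interest $140.84; balance after payment $8,027.29.
Closed form: n = −ln(1 − rB₀/P)/ln(1+r) = −ln(0.6949)/ln(1.01683) ≈ 21.805, so the balance reaches zero during payment 22.

22 months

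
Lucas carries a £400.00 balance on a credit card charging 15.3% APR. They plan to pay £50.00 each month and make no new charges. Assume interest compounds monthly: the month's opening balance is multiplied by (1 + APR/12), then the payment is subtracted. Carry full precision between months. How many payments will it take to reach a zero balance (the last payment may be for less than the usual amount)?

9 months

Monthly rate r = 15.3%/12 = 1.275% = 0.01275.
Recurrence: B ← B·(1+r) − £50.00.
Month 1: interest £5.10; balance after payment £355.10.
Month 2: interest £4.53; balance after payment £309.63.
Closed form: n = −ln(1 − rB₀/P)/ln(1+r) = −ln(0.898)/ln(1.01275) ≈ 8.492, so the balance reaches zero during payment 9.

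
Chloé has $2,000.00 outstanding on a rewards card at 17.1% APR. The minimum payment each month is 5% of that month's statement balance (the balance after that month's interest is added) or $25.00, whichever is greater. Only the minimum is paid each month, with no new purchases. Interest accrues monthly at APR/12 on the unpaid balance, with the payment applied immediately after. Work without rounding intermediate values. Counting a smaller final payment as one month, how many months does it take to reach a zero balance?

62 months

Monthly rate r = 17.1%/12 = 1.425% = 0.01425.
While 5% of the post-interest balance exceeds $25.00, each month B ← (B·(1+r))·(1 − 0.05), i.e. B shrinks by the factor (1+r)·0.95 = 0.96354.
This holds for months 1–38. Entering month 39 the balance is $487.57; 5% of the post-interest balance is now below $25.00, so the flat $25.00 minimum applies from here.
From month 39 a fixed $25.00 at rate r clears $487.57 in 24 more payments. Total: 38 + 24 = 62 months.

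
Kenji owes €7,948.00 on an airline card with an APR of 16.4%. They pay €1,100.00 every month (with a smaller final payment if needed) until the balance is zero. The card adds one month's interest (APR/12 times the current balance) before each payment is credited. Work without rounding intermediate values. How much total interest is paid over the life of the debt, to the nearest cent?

€479.07

Monthly rate r = 16.4%/12 = 1.36667% = 0.0136667.
Payoff takes n = ⌈−ln(1 − rB₀/P)/ln(1+r)⌉ = ⌈7.659⌉ = 8 payments; the last is €727.07.
Total paid = 7·€1,100.00 + €727.07 = €8,427.07.
Total interest = total paid − principal = €8,427.07 − €7,948.00 = €479.07.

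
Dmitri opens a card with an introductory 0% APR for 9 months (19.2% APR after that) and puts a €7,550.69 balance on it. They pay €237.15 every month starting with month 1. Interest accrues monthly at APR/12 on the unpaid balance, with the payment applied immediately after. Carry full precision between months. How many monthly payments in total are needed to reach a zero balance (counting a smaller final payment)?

38 payments

Promo months 1–9 at r₀ = 0%/12 = 0; months 10+ at r₁ = 19.2%/12 = 0.016.
After month 9 (no interest yet): B = €7,550.69 − 9·€237.15 = €5,416.34.
Then at r₁ with €237.15/mo: n₂ = −ln(1 − r₁·B/P)/ln(1+r₁) ≈ 28.65 → 29 more payments.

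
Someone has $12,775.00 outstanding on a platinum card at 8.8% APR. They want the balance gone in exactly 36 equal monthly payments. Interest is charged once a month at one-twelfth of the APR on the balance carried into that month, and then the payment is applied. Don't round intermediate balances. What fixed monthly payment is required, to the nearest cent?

$405.05

Monthly rate r = 8.8%/12 = 0.733333% = 0.00733333.
Level-payment amortization: P = B₀·r / (1 − (1+r)^(−n)) = 12775.00·0.00733333 / (1 − 1.00733^(−36)).
Denominator 1 − (1+r)^(−36) = 0.23128632.
P = 93.6833 / 0.23128632 ≈ 405.05.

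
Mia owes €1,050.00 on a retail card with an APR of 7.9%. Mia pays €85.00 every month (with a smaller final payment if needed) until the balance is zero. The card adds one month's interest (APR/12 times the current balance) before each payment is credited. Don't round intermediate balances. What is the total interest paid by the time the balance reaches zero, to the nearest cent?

€48.78

Monthly rate r = 7.9%/12 = 0.658333% = 0.00658333.
Payoff takes n = ⌈−ln(1 − rB₀/P)/ln(1+r)⌉ = ⌈12.927⌉ = 13 payments; the last is €78.78.
Total paid = 12·€85.00 + €78.78 = €1,098.78.
Total interest = total paid − principal = €1,098.78 − €1,050.00 = €48.78.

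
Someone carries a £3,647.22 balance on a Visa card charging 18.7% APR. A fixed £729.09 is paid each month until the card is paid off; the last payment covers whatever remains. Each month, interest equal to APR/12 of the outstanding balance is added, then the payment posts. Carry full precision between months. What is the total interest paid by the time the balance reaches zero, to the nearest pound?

Monthly rate r = 18.7%/12 = 1.55833% = 0.0155833.
Payoff takes n = ⌈−ln(1 − rB₀/P)/ln(1+r)⌉ = ⌈5.249⌉ = 6 payments; the last is £182.34.
Total paid = 5·£729.09 + £182.34 = £3,827.79.
Total interest = total paid − principal = £3,827.79 − £3,647.22 = £180.57.

£181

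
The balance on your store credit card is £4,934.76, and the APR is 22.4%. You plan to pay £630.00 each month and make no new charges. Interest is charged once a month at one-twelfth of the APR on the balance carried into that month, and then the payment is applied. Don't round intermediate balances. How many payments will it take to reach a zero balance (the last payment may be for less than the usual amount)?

9 payments

Monthly rate r = 22.4%/12 = 1.86667% = 0.0186667.
Recurrence: B ← B·(1+r) − £630.00.
Month 1: interest £92.12; balance after payment £4,396.88.
Month 2: interest £82.08; balance after payment £3,848.95.
Closed form: n = −ln(1 − rB₀/P)/ln(1+r) = −ln(0.85378)/ln(1.01867) ≈ 8.547, so the balance reaches zero during payment 9.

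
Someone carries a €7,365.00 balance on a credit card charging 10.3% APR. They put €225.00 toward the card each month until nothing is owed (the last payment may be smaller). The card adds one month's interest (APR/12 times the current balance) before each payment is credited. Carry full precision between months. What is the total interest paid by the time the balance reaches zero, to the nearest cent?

€1,318.57

Monthly rate r = 10.3%/12 = 0.858333% = 0.00858333.
Payoff takes n = ⌈−ln(1 − rB₀/P)/ln(1+r)⌉ = ⌈38.593⌉ = 39 payments; the last is €133.57.
Total paid = 38·€225.00 + €133.57 = €8,683.57.
Total interest = total paid − principal = €8,683.57 − €7,365.00 = €1,318.57.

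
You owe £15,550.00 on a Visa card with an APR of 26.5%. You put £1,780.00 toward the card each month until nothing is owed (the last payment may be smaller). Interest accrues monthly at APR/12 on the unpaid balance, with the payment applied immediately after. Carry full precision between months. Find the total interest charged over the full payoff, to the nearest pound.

Monthly rate r = 26.5%/12 = 2.20833% = 0.0220833.
Payoff takes n = ⌈−ln(1 − rB₀/P)/ln(1+r)⌉ = ⌈9.812⌉ = 10 payments; the last is £1,448.92.
Total paid = 9·£1,780.00 + £1,448.92 = £17,468.92.
Total interest = total paid − principal = £17,468.92 − £15,550.00 = £1,918.92.

£1,919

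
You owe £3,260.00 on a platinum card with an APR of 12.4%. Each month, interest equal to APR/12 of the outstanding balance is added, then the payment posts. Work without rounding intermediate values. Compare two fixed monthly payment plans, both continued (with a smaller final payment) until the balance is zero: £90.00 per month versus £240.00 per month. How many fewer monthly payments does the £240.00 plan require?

31 fewer payments

Monthly rate r = 12.4%/12 = 1.03333% = 0.0103333.
At £90.00/mo: n = ⌈−ln(1 − rB₀/P)/ln(1+r)⌉ = 46 payments (last £54.95); total interest = total paid − £3,260.00 = £844.95.
At £240.00/mo: 15 payments (last £171.11); total interest £271.11.
Payments saved = 46 − 15 = 31.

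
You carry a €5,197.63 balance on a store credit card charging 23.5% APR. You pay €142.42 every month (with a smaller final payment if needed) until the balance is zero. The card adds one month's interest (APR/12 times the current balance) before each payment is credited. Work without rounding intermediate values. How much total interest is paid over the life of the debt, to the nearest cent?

Monthly rate r = 23.5%/12 = 1.95833% = 0.0195833.
Payoff takes n = ⌈−ln(1 − rB₀/P)/ln(1+r)⌉ = ⌈64.669⌉ = 65 payments; the last is €95.62.
Total paid = 64·€142.42 + €95.62 = €9,210.50.
Total interest = total paid − principal = €9,210.50 − €5,197.63 = €4,012.87.

€4,012.87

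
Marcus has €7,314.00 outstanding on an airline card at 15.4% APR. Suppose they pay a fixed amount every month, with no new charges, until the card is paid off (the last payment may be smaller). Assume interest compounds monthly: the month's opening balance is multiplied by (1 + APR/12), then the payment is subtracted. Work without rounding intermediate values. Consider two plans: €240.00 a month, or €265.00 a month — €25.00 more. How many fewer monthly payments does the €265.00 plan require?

Monthly rate r = 15.4%/12 = 1.28333% = 0.0128333.
At €240.00/mo: n = ⌈−ln(1 − rB₀/P)/ln(1+r)⌉ = 39 payments (last €217.15); total interest = total paid − €7,314.00 = €2,023.15.
At €265.00/mo: 35 payments (last €77.41); total interest €1,773.41.
Payments saved = 39 − 35 = 4.

4 fewer payments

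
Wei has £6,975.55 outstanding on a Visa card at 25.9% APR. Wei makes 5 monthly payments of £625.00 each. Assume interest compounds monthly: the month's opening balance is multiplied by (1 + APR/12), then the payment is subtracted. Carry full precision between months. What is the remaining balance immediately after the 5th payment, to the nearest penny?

£4,498.69

Monthly rate r = 25.9%/12 = 2.15833% = 0.0215833.
Each month: B ← B·(1+r) − £625.00.
Month 1: interest £150.56; balance after payment £6,501.11.
Month 2: interest £140.32; balance after payment £6,016.42.
Month 3: interest £129.85; balance after payment £5,521.28.
Month 4: interest £119.17; balance after payment £5,015.44.
Month 5: interest £108.25; balance after payment £4,498.69.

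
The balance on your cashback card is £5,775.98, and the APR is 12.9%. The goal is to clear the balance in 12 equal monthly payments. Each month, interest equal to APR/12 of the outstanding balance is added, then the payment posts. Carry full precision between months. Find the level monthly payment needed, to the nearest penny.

£515.62

Monthly rate r = 12.9%/12 = 1.075% = 0.01075.
Level-payment amortization: P = B₀·r / (1 − (1+r)^(−n)) = 5775.98·0.01075 / (1 − 1.01075^(−12)).
Denominator 1 − (1+r)^(−12) = 0.1204207.
P = 62.0918 / 0.1204207 ≈ 515.62.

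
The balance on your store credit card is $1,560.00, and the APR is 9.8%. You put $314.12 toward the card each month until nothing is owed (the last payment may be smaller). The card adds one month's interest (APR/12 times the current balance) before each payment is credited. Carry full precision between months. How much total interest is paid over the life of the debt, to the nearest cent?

Monthly rate r = 9.8%/12 = 0.816667% = 0.00816667.
Payoff takes n = ⌈−ln(1 − rB₀/P)/ln(1+r)⌉ = ⌈5.090⌉ = 6 payments; the last is $28.52.
Total paid = 5·$314.12 + $28.52 = $1,599.12.
Total interest = total paid − principal = $1,599.12 − $1,560.00 = $39.12.

$39.12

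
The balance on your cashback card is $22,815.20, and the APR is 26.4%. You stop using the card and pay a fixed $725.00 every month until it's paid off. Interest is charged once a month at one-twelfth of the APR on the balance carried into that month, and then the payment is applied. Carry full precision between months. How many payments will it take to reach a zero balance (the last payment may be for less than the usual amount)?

55 months

Monthly rate r = 26.4%/12 = 2.2% = 0.022.
Recurrence: B ← B·(1+r) − $725.00.
Month 1: interest $501.93; balance after payment $22,592.13.
Month 2: interest $497.03; balance after payment $22,364.16.
Closed form: n = −ln(1 − rB₀/P)/ln(1+r) = −ln(0.30768)/ln(1.022) ≈ 54.165, so the balance reaches zero during payment 55.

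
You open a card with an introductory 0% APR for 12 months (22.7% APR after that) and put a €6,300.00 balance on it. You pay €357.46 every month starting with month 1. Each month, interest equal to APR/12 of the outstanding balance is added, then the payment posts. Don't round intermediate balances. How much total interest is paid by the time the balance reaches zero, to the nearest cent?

€135.25

Promo months 1–12 at r₀ = 0%/12 = 0; months 13+ at r₁ = 22.7%/12 = 0.0189167.
After month 12 (no interest yet): B = €6,300.00 − 12·€357.46 = €2,010.48.
Then at r₁ with €357.46/mo: n₂ = −ln(1 − r₁·B/P)/ln(1+r₁) ≈ 6.00 → 7 more payments.
Total paid = 18·€357.46 + €0.97 = €6,435.25; interest = €6,435.25 − €6,300.00 = €135.25.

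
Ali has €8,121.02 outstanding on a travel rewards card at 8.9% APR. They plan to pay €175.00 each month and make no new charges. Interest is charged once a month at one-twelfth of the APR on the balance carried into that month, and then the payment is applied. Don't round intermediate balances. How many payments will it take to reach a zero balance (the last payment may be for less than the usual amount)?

Monthly rate r = 8.9%/12 = 0.741667% = 0.00741667.
Recurrence: B ← B·(1+r) − €175.00.
Month 1: interest €60.23; balance after payment €8,006.25.
Month 2: interest €59.38; balance after payment €7,890.63.
Closed form: n = −ln(1 − rB₀/P)/ln(1+r) = −ln(0.65582)/ln(1.00742) ≈ 57.091, so the balance reaches zero during payment 58.

58 months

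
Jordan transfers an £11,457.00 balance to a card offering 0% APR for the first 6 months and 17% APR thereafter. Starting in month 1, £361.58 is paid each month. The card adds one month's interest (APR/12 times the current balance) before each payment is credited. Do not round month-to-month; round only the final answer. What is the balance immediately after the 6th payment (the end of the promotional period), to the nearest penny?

Promo months 1–6 at r₀ = 0%/12 = 0; months 7+ at r₁ = 17%/12 = 0.0141667.
After month 6 (no interest yet): B = £11,457.00 − 6·£361.58 = £9,287.52.

£9,287.52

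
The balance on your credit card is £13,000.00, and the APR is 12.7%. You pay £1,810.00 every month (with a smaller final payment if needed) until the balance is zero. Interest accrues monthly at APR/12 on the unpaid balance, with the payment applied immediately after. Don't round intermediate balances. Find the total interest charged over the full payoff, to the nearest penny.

£594.44

Monthly rate r = 12.7%/12 = 1.05833% = 0.0105833.
Payoff takes n = ⌈−ln(1 − rB₀/P)/ln(1+r)⌉ = ⌈7.509⌉ = 8 payments; the last is £924.44.
Total paid = 7·£1,810.00 + £924.44 = £13,594.44.
Total interest = total paid − principal = £13,594.44 − £13,000.00 = £594.44.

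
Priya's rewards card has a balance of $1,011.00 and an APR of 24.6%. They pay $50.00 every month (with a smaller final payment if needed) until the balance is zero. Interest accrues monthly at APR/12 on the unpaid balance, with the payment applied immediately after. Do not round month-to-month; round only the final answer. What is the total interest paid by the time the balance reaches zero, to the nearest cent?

Monthly rate r = 24.6%/12 = 2.05% = 0.0205.
Payoff takes n = ⌈−ln(1 − rB₀/P)/ln(1+r)⌉ = ⌈26.379⌉ = 27 payments; the last is $19.08.
Total paid = 26·$50.00 + $19.08 = $1,319.08.
Total interest = total paid − principal = $1,319.08 − $1,011.00 = $308.08.

$308.08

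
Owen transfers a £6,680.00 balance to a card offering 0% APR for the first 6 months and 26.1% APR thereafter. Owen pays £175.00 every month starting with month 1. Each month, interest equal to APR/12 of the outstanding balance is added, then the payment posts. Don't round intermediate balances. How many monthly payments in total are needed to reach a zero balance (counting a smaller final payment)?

Promo months 1–6 at r₀ = 0%/12 = 0; months 7+ at r₁ = 26.1%/12 = 0.02175.
After month 6 (no interest yet): B = £6,680.00 − 6·£175.00 = £5,630.00.
Then at r₁ with £175.00/mo: n₂ = −ln(1 − r₁·B/P)/ln(1+r₁) ≈ 55.91 → 56 more payments.

62 months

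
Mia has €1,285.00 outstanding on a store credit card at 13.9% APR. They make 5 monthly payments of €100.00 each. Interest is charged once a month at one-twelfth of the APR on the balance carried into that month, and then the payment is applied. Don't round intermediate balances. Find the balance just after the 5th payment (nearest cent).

€849.45

Monthly rate r = 13.9%/12 = 1.15833% = 0.0115833.
Each month: B ← B·(1+r) − €100.00.
Month 1: interest €14.88; balance after payment €1,199.88.
Month 2: interest €13.90; balance after payment €1,113.78.
Month 3: interest €12.90; balance after payment €1,026.68.
Month 4: interest €11.89; balance after payment €938.58.
Month 5: interest €10.87; balance after payment €849.45.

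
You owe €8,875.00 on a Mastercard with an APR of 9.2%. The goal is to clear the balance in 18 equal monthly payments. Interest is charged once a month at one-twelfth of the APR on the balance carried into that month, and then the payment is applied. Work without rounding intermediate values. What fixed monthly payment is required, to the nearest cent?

€529.74

Monthly rate r = 9.2%/12 = 0.766667% = 0.00766667.
Level-payment amortization: P = B₀·r / (1 − (1+r)^(−n)) = 8875.00·0.00766667 / (1 − 1.00767^(−18)).
Denominator 1 − (1+r)^(−18) = 0.128442718.
P = 68.0417 / 0.128442718 ≈ 529.74.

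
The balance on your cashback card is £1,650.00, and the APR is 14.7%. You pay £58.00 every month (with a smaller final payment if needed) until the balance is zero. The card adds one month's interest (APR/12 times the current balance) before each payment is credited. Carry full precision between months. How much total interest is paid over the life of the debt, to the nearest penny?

Monthly rate r = 14.7%/12 = 1.225% = 0.01225.
Payoff takes n = ⌈−ln(1 − rB₀/P)/ln(1+r)⌉ = ⌈35.191⌉ = 36 payments; the last is £11.10.
Total paid = 35·£58.00 + £11.10 = £2,041.10.
Total interest = total paid − principal = £2,041.10 − £1,650.00 = £391.10.

£391.10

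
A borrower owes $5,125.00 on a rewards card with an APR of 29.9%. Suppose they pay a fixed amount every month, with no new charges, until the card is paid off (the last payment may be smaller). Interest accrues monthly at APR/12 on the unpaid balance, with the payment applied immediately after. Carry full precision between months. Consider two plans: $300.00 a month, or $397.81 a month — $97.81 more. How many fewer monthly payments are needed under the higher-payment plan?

Monthly rate r = 29.9%/12 = 2.49167% = 0.0249167.
At $300.00/mo: n = ⌈−ln(1 − rB₀/P)/ln(1+r)⌉ = 23 payments (last $160.41); total interest = total paid − $5,125.00 = $1,635.41.
At $397.81/mo: 16 payments (last $291.39); total interest $1,133.54.
Payments saved = 23 − 16 = 7.

7 fewer payments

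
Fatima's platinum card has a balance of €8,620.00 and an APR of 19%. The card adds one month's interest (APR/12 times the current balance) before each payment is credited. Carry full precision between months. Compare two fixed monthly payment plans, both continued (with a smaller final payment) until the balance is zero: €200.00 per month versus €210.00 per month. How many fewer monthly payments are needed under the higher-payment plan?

7 fewer payments

Monthly rate r = 19%/12 = 1.58333% = 0.0158333.
At €200.00/mo: n = ⌈−ln(1 − rB₀/P)/ln(1+r)⌉ = 74 payments (last €3.04); total interest = total paid − €8,620.00 = €5,983.04.
At €210.00/mo: 67 payments (last €171.12); total interest €5,411.12.
Payments saved = 74 − 67 = 7.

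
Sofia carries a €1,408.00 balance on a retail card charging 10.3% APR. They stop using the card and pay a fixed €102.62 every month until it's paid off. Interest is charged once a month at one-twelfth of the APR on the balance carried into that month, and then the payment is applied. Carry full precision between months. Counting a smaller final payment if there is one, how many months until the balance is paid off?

Monthly rate r = 10.3%/12 = 0.858333% = 0.00858333.
Recurrence: B ← B·(1+r) − €102.62.
Month 1: interest €12.09; balance after payment €1,317.47.
Month 2: interest €11.31; balance after payment €1,226.15.
Closed form: n = −ln(1 − rB₀/P)/ln(1+r) = −ln(0.88223)/ln(1.00858) ≈ 14.661, so the balance reaches zero during payment 15.

15 payments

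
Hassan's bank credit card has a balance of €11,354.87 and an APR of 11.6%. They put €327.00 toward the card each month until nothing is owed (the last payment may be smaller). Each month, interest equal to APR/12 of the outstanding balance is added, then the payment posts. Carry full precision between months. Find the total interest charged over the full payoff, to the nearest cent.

Monthly rate r = 11.6%/12 = 0.966667% = 0.00966667.
Payoff takes n = ⌈−ln(1 − rB₀/P)/ln(1+r)⌉ = ⌈42.512⌉ = 43 payments; the last is €167.78.
Total paid = 42·€327.00 + €167.78 = €13,901.78.
Total interest = total paid − principal = €13,901.78 − €11,354.87 = €2,546.91.

€2,546.91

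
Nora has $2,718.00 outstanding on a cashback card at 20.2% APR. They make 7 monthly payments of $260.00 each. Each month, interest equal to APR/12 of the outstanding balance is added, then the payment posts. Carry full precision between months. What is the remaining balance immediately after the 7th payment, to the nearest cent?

$1,140.37

Monthly rate r = 20.2%/12 = 1.68333% = 0.0168333.
Each month: B ← B·(1+r) − $260.00.
Month 1: interest $45.75; balance after payment $2,503.75.
Month 2: interest $42.15; balance after payment $2,285.90.
Month 3: interest $38.48; balance after payment $2,064.38.
Month 4: interest $34.75; balance after payment $1,839.13.
Month 5: interest $30.96; balance after payment $1,610.09.
Month 6: interest $27.10; balance after payment $1,377.19.
Month 7: interest $23.18; balance after payment $1,140.37.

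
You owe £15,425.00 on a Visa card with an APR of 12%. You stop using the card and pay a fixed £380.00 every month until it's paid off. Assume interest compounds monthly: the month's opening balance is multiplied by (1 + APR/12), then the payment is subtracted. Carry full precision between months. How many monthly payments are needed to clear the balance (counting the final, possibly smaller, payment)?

Monthly rate r = 12%/12 = 1% = 0.01.
Recurrence: B ← B·(1+r) − £380.00.
Month 1: interest £154.25; balance after payment £15,199.25.
Month 2: interest £151.99; balance after payment £14,971.24.
Closed form: n = −ln(1 − rB₀/P)/ln(1+r) = −ln(0.59408)/ln(1.01) ≈ 52.334, so the balance reaches zero during payment 53.

53 months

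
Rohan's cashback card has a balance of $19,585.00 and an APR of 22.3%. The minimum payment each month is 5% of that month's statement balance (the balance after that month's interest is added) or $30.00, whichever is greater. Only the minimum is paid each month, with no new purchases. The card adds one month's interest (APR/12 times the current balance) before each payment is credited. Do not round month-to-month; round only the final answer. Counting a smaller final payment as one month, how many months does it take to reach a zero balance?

Monthly rate r = 22.3%/12 = 1.85833% = 0.0185833.
While 5% of the post-interest balance exceeds $30.00, each month B ← (B·(1+r))·(1 − 0.05), i.e. B shrinks by the factor (1+r)·0.95 = 0.96765.
This holds for months 1–107. Entering month 108 the balance is $580.74; 5% of the post-interest balance is now below $30.00, so the flat $30.00 minimum applies from here.
From month 108 a fixed $30.00 at rate r clears $580.74 in 25 more payments. Total: 107 + 25 = 132 months.

132 months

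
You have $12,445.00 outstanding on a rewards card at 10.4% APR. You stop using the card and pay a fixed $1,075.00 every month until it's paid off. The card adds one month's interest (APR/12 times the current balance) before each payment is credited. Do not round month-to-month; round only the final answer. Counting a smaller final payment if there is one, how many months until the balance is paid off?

Monthly rate r = 10.4%/12 = 0.866667% = 0.00866667.
Recurrence: B ← B·(1+r) − $1,075.00.
Month 1: interest $107.86; balance after payment $11,477.86.
Month 2: interest $99.47; balance after payment $10,502.33.
Closed form: n = −ln(1 − rB₀/P)/ln(1+r) = −ln(0.89967)/ln(1.00867) ≈ 12.252, so the balance reaches zero during payment 13.

13 payments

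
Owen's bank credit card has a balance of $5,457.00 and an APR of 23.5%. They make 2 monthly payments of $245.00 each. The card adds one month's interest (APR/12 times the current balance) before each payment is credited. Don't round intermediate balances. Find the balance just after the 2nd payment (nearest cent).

Monthly rate r = 23.5%/12 = 1.95833% = 0.0195833.
Each month: B ← B·(1+r) − $245.00.
Month 1: interest $106.87; balance after payment $5,318.87.
Month 2: interest $104.16; balance after payment $5,178.03.

$5,178.03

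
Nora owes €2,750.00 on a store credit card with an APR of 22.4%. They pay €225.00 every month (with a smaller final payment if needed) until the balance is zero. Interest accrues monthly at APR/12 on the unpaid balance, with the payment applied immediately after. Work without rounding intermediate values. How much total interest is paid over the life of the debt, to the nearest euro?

Monthly rate r = 22.4%/12 = 1.86667% = 0.0186667.
Payoff takes n = ⌈−ln(1 − rB₀/P)/ln(1+r)⌉ = ⌈14.002⌉ = 15 payments; the last is €0.47.
Total paid = 14·€225.00 + €0.47 = €3,150.47.
Total interest = total paid − principal = €3,150.47 − €2,750.00 = €400.47.

€400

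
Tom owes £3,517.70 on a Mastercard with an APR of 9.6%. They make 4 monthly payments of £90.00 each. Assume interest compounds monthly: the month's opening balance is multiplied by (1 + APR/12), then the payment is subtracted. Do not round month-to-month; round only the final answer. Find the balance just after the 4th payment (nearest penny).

£3,267.28

Monthly rate r = 9.6%/12 = 0.8% = 0.008.
Each month: B ← B·(1+r) − £90.00.
Month 1: interest £28.14; balance after payment £3,455.84.
Month 2: interest £27.65; balance after payment £3,393.49.
Month 3: interest £27.15; balance after payment £3,330.64.
Month 4: interest £26.65; balance after payment £3,267.28.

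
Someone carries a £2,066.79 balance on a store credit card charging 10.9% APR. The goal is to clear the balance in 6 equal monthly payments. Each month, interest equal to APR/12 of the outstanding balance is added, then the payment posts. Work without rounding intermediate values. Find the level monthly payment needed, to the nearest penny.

£355.50

Monthly rate r = 10.9%/12 = 0.908333% = 0.00908333.
Level-payment amortization: P = B₀·r / (1 − (1+r)^(−n)) = 2066.79·0.00908333 / (1 − 1.00908^(−6)).
Denominator 1 − (1+r)^(−6) = 0.0528084803.
P = 18.7733 / 0.0528084803 ≈ 355.50.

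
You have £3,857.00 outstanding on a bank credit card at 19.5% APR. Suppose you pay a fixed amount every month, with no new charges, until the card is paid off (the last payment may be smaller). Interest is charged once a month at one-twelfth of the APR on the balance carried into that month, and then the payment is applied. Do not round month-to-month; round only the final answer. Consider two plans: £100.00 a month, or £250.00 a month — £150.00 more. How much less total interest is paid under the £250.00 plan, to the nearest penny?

Monthly rate r = 19.5%/12 = 1.625% = 0.01625.
At £100.00/mo: n = ⌈−ln(1 − rB₀/P)/ln(1+r)⌉ = 62 payments (last £14.11); total interest = total paid − £3,857.00 = £2,257.11.
At £250.00/mo: 18 payments (last £226.50); total interest £619.50.
Interest saved = £2,257.11 − £619.50 = £1,637.61.

£1,637.61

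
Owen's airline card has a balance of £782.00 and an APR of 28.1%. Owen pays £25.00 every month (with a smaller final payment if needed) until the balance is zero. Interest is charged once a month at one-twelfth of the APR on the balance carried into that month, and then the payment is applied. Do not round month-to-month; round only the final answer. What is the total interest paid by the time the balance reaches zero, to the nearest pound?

£642

Monthly rate r = 28.1%/12 = 2.34167% = 0.0234167.
Payoff takes n = ⌈−ln(1 − rB₀/P)/ln(1+r)⌉ = ⌈56.964⌉ = 57 payments; the last is £24.12.
Total paid = 56·£25.00 + £24.12 = £1,424.12.
Total interest = total paid − principal = £1,424.12 − £782.00 = £642.12.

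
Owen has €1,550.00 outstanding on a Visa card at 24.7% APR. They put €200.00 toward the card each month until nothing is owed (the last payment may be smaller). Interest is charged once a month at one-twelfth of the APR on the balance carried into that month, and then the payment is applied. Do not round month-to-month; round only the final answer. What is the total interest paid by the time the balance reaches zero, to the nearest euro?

Monthly rate r = 24.7%/12 = 2.05833% = 0.0205833.
Payoff takes n = ⌈−ln(1 − rB₀/P)/ln(1+r)⌉ = ⌈8.530⌉ = 9 payments; the last is €106.41.
Total paid = 8·€200.00 + €106.41 = €1,706.41.
Total interest = total paid − principal = €1,706.41 − €1,550.00 = €156.41.

€156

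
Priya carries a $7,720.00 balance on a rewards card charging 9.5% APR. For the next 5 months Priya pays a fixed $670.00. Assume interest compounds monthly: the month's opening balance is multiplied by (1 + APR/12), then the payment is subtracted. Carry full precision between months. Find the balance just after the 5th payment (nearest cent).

$4,627.00

Monthly rate r = 9.5%/12 = 0.791667% = 0.00791667.
Each month: B ← B·(1+r) − $670.00.
Month 1: interest $61.12; balance after payment $7,111.12.
Month 2: interest $56.30; balance after payment $6,497.41.
Month 3: interest $51.44; balance after payment $5,878.85.
Month 4: interest $46.54; balance after payment $5,255.39.
Month 5: interest $41.61; balance after payment $4,627.00.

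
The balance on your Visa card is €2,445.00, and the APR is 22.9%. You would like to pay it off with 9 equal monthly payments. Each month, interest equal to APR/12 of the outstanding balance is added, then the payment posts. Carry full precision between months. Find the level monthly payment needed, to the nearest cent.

€298.24

Monthly rate r = 22.9%/12 = 1.90833% = 0.0190833.
Level-payment amortization: P = B₀·r / (1 − (1+r)^(−n)) = 2445.00·0.0190833 / (1 − 1.01908^(−9)).
Denominator 1 − (1+r)^(−9) = 0.156446349.
P = 46.6587 / 0.156446349 ≈ 298.24.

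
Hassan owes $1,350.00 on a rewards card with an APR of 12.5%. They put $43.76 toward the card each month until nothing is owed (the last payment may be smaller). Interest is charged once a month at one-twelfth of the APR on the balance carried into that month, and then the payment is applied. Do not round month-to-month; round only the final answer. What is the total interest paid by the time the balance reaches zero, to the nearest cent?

$287.05

Monthly rate r = 12.5%/12 = 1.04167% = 0.0104167.
Payoff takes n = ⌈−ln(1 − rB₀/P)/ln(1+r)⌉ = ⌈37.409⌉ = 38 payments; the last is $17.93.
Total paid = 37·$43.76 + $17.93 = $1,637.05.
Total interest = total paid − principal = $1,637.05 − $1,350.00 = $287.05.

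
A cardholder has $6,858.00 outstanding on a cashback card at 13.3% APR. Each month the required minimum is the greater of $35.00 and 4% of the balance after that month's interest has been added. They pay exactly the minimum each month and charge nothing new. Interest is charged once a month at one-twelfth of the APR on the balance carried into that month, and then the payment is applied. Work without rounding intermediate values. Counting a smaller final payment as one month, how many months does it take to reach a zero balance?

99 months

Monthly rate r = 13.3%/12 = 1.10833% = 0.0110833.
While 4% of the post-interest balance exceeds $35.00, each month B ← (B·(1+r))·(1 − 0.04), i.e. B shrinks by the factor (1+r)·0.96 = 0.97064.
This holds for months 1–70. Entering month 71 the balance is $851.67; 4% of the post-interest balance is now below $35.00, so the flat $35.00 minimum applies from here.
From month 71 a fixed $35.00 at rate r clears $851.67 in 29 more payments. Total: 70 + 29 = 99 months.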